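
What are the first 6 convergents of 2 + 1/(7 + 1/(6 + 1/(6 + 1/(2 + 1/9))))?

2/1, 15/7, 92/43, 567/265, 1226/573, 11601/5422

Using the convergent recurrence p_i = a_i*p_{i-1} + p_{i-2}, q_i = a_i*q_{i-1} + q_{i-2} with p_{-2}=0, p_{-1}=1, q_{-2}=1, q_{-1}=0:
  i=0: a_0=2, p_0 = 2*1 + 0 = 2, q_0 = 2*0 + 1 = 1.
  i=1: a_1=7, p_1 = 7*2 + 1 = 15, q_1 = 7*1 + 0 = 7.
  i=2: a_2=6, p_2 = 6*15 + 2 = 92, q_2 = 6*7 + 1 = 43.
  i=3: a_3=6, p_3 = 6*92 + 15 = 567, q_3 = 6*43 + 7 = 265.
  i=4: a_4=2, p_4 = 2*567 + 92 = 1226, q_4 = 2*265 + 43 = 573.
  i=5: a_5=9, p_5 = 9*1226 + 567 = 11601, q_5 = 9*573 + 265 = 5422.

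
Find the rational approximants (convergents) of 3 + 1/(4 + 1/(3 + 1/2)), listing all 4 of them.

Using the convergent recurrence p_i = a_i*p_{i-1} + p_{i-2}, q_i = a_i*q_{i-1} + q_{i-2} with p_{-2}=0, p_{-1}=1, q_{-2}=1, q_{-1}=0:
  i=0: a_0=3, p_0 = 3*1 + 0 = 3, q_0 = 3*0 + 1 = 1.
  i=1: a_1=4, p_1 = 4*3 + 1 = 13, q_1 = 4*1 + 0 = 4.
  i=2: a_2=3, p_2 = 3*13 + 3 = 42, q_2 = 3*4 + 1 = 13.
  i=3: a_3=2, p_3 = 2*42 + 13 = 97, q_3 = 2*13 + 4 = 30.

3/1, 13/4, 42/13, 97/30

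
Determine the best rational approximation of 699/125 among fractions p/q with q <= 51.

Expand x = 699/125 as a continued fraction with the Euclidean algorithm:
  699 = 5*125 + 74, so a_0 = 5.
  125 = 1*74 + 51, so a_1 = 1.
  74 = 1*51 + 23, so a_2 = 1.
  51 = 2*23 + 5, so a_3 = 2.
  23 = 4*5 + 3, so a_4 = 4.
  5 = 1*3 + 2, so a_5 = 1.
  3 = 1*2 + 1, so a_6 = 1.
  2 = 2*1 + 0, so a_7 = 2.
so x = [5; 1, 1, 2, 4, 1, 1, 2].
Convergents (p_i = a_i*p_{i-1} + p_{i-2}, q_i = a_i*q_{i-1} + q_{i-2} with p_{-2}=0, p_{-1}=1, q_{-2}=1, q_{-1}=0), until the denominator exceeds 51:
  i=0: a_0=5, p_0 = 5*1 + 0 = 5, q_0 = 5*0 + 1 = 1.
  i=1: a_1=1, p_1 = 1*5 + 1 = 6, q_1 = 1*1 + 0 = 1.
  i=2: a_2=1, p_2 = 1*6 + 5 = 11, q_2 = 1*1 + 1 = 2.
  i=3: a_3=2, p_3 = 2*11 + 6 = 28, q_3 = 2*2 + 1 = 5.
  i=4: a_4=4, p_4 = 4*28 + 11 = 123, q_4 = 4*5 + 2 = 22.
  i=5: a_5=1, p_5 = 1*123 + 28 = 151, q_5 = 1*22 + 5 = 27.
  i=6: a_6=1, p_6 = 1*151 + 123 = 274, q_6 = 1*27 + 22 = 49.
  i=7: a_7=2, p_7 = 2*274 + 151 = 699, q_7 = 2*49 + 27 = 125.
q_7 = 125 > 51, so the last convergent with denominator <= 51 is p_6/q_6 = 274/49.
The closest fraction with denominator <= 51 is either p_6/q_6 or the intermediate fraction (k*p_6 + p_5)/(k*q_6 + q_5) with the largest k >= 1 whose denominator stays <= 51; these approach x as k grows, and every other convergent or intermediate fraction in range is farther away.
Largest k: floor((51 - q_5)/q_6) = floor((51 - 27)/49) = 0.
Since k = 0, no intermediate fraction beyond p_6/q_6 has denominator <= 51, so the convergent 274/49 is the closest (its error is |699*49 - 274*125|/(125*49) = 1/6125).

274/49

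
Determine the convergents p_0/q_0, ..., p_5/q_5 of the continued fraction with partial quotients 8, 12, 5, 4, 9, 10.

8/1, 97/12, 493/61, 2069/256, 19114/2365, 193209/23906

Using the convergent recurrence p_i = a_i*p_{i-1} + p_{i-2}, q_i = a_i*q_{i-1} + q_{i-2} with p_{-2}=0, p_{-1}=1, q_{-2}=1, q_{-1}=0:
  i=0: a_0=8, p_0 = 8*1 + 0 = 8, q_0 = 8*0 + 1 = 1.
  i=1: a_1=12, p_1 = 12*8 + 1 = 97, q_1 = 12*1 + 0 = 12.
  i=2: a_2=5, p_2 = 5*97 + 8 = 493, q_2 = 5*12 + 1 = 61.
  i=3: a_3=4, p_3 = 4*493 + 97 = 2069, q_3 = 4*61 + 12 = 256.
  i=4: a_4=9, p_4 = 9*2069 + 493 = 19114, q_4 = 9*256 + 61 = 2365.
  i=5: a_5=10, p_5 = 10*19114 + 2069 = 193209, q_5 = 10*2365 + 256 = 23906.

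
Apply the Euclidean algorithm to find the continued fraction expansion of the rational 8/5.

[1; 1, 1, 2]

Run the Euclidean algorithm on 8 and 5; the successive quotients are the partial quotients a_0, a_1, ... (each step inverts the fractional part left over by the previous one):
  8 = 1*5 + 3, so a_0 = 1.
  5 = 1*3 + 2, so a_1 = 1.
  3 = 1*2 + 1, so a_2 = 1.
  2 = 2*1 + 0, so a_3 = 2.
The remainder reaches 0 after 4 divisions, so the expansion has 4 partial quotients, read off in order.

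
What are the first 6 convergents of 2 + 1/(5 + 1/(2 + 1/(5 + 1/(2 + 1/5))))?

2/1, 11/5, 24/11, 131/60, 286/131, 1561/715

Using the convergent recurrence p_i = a_i*p_{i-1} + p_{i-2}, q_i = a_i*q_{i-1} + q_{i-2} with p_{-2}=0, p_{-1}=1, q_{-2}=1, q_{-1}=0:
  i=0: a_0=2, p_0 = 2*1 + 0 = 2, q_0 = 2*0 + 1 = 1.
  i=1: a_1=5, p_1 = 5*2 + 1 = 11, q_1 = 5*1 + 0 = 5.
  i=2: a_2=2, p_2 = 2*11 + 2 = 24, q_2 = 2*5 + 1 = 11.
  i=3: a_3=5, p_3 = 5*24 + 11 = 131, q_3 = 5*11 + 5 = 60.
  i=4: a_4=2, p_4 = 2*131 + 24 = 286, q_4 = 2*60 + 11 = 131.
  i=5: a_5=5, p_5 = 5*286 + 131 = 1561, q_5 = 5*131 + 60 = 715.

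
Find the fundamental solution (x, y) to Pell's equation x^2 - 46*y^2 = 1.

First expand sqrt(46) as a continued fraction. With x_i = (sqrt(46) + m_i)/d_i and (m_0, d_0) = (0, 1): a_0 = floor(sqrt(46)) = 6, since 6^2 = 36 <= 46 < 49 = 7^2.
Iterate m_{i+1} = d_i*a_i - m_i, d_{i+1} = (46 - m_{i+1}^2)/d_i, a_{i+1} = floor((a_0 + m_{i+1})/d_{i+1}):
  m_1 = 1*6 - 0 = 6, d_1 = (46 - 6^2)/1 = 10/1 = 10, a_1 = floor((6 + 6)/10) = 1.
  m_2 = 10*1 - 6 = 4, d_2 = (46 - 4^2)/10 = 30/10 = 3, a_2 = floor((6 + 4)/3) = 3.
  m_3 = 3*3 - 4 = 5, d_3 = (46 - 5^2)/3 = 21/3 = 7, a_3 = floor((6 + 5)/7) = 1.
  m_4 = 7*1 - 5 = 2, d_4 = (46 - 2^2)/7 = 42/7 = 6, a_4 = floor((6 + 2)/6) = 1.
  m_5 = 6*1 - 2 = 4, d_5 = (46 - 4^2)/6 = 30/6 = 5, a_5 = floor((6 + 4)/5) = 2.
  m_6 = 5*2 - 4 = 6, d_6 = (46 - 6^2)/5 = 10/5 = 2, a_6 = floor((6 + 6)/2) = 6.
  m_7 = 2*6 - 6 = 6, d_7 = (46 - 6^2)/2 = 10/2 = 5, a_7 = floor((6 + 6)/5) = 2.
  m_8 = 5*2 - 6 = 4, d_8 = (46 - 4^2)/5 = 30/5 = 6, a_8 = floor((6 + 4)/6) = 1.
  m_9 = 6*1 - 4 = 2, d_9 = (46 - 2^2)/6 = 42/6 = 7, a_9 = floor((6 + 2)/7) = 1.
  m_10 = 7*1 - 2 = 5, d_10 = (46 - 5^2)/7 = 21/7 = 3, a_10 = floor((6 + 5)/3) = 3.
  m_11 = 3*3 - 5 = 4, d_11 = (46 - 4^2)/3 = 30/3 = 10, a_11 = floor((6 + 4)/10) = 1.
  m_12 = 10*1 - 4 = 6, d_12 = (46 - 6^2)/10 = 10/10 = 1, a_12 = floor((6 + 6)/1) = 12.
  m_13 = 1*12 - 6 = 6, d_13 = (46 - 6^2)/1 = 10/1 = 10: (m_13, d_13) = (m_1, d_1) = (6, 10), so from here the quotients repeat a_1, ..., a_12; the period length is 12.
So sqrt(46) = [6; (1, 3, 1, 1, 2, 6, 2, 1, 1, 3, 1, 12)] with period length k = 12.
k is even, so the fundamental solution of x^2 - 46y^2 = 1 is (p_{k-1}, q_{k-1}) = (p_11, q_11); compute convergents through index 11.
Convergents (p_i = a_i*p_{i-1} + p_{i-2}, q_i = a_i*q_{i-1} + q_{i-2} with p_{-2}=0, p_{-1}=1, q_{-2}=1, q_{-1}=0):
  i=0: a_0=6, p_0 = 6*1 + 0 = 6, q_0 = 6*0 + 1 = 1.
  i=1: a_1=1, p_1 = 1*6 + 1 = 7, q_1 = 1*1 + 0 = 1.
  i=2: a_2=3, p_2 = 3*7 + 6 = 27, q_2 = 3*1 + 1 = 4.
  i=3: a_3=1, p_3 = 1*27 + 7 = 34, q_3 = 1*4 + 1 = 5.
  i=4: a_4=1, p_4 = 1*34 + 27 = 61, q_4 = 1*5 + 4 = 9.
  i=5: a_5=2, p_5 = 2*61 + 34 = 156, q_5 = 2*9 + 5 = 23.
  i=6: a_6=6, p_6 = 6*156 + 61 = 997, q_6 = 6*23 + 9 = 147.
  i=7: a_7=2, p_7 = 2*997 + 156 = 2150, q_7 = 2*147 + 23 = 317.
  i=8: a_8=1, p_8 = 1*2150 + 997 = 3147, q_8 = 1*317 + 147 = 464.
  i=9: a_9=1, p_9 = 1*3147 + 2150 = 5297, q_9 = 1*464 + 317 = 781.
  i=10: a_10=3, p_10 = 3*5297 + 3147 = 19038, q_10 = 3*781 + 464 = 2807.
  i=11: a_11=1, p_11 = 1*19038 + 5297 = 24335, q_11 = 1*2807 + 781 = 3588.
Check: 24335^2 - 46*3588^2 = 592192225 - 592192224 = 1, so (x, y) = (24335, 3588) solves the equation, and by the theorem it is the least positive solution.

(x, y) = (24335, 3588)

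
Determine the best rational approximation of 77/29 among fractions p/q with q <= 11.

8/3

Expand x = 77/29 as a continued fraction with the Euclidean algorithm:
  77 = 2*29 + 19, so a_0 = 2.
  29 = 1*19 + 10, so a_1 = 1.
  19 = 1*10 + 9, so a_2 = 1.
  10 = 1*9 + 1, so a_3 = 1.
  9 = 9*1 + 0, so a_4 = 9.
so x = [2; 1, 1, 1, 9].
Convergents (p_i = a_i*p_{i-1} + p_{i-2}, q_i = a_i*q_{i-1} + q_{i-2} with p_{-2}=0, p_{-1}=1, q_{-2}=1, q_{-1}=0), until the denominator exceeds 11:
  i=0: a_0=2, p_0 = 2*1 + 0 = 2, q_0 = 2*0 + 1 = 1.
  i=1: a_1=1, p_1 = 1*2 + 1 = 3, q_1 = 1*1 + 0 = 1.
  i=2: a_2=1, p_2 = 1*3 + 2 = 5, q_2 = 1*1 + 1 = 2.
  i=3: a_3=1, p_3 = 1*5 + 3 = 8, q_3 = 1*2 + 1 = 3.
  i=4: a_4=9, p_4 = 9*8 + 5 = 77, q_4 = 9*3 + 2 = 29.
q_4 = 29 > 11, so the last convergent with denominator <= 11 is p_3/q_3 = 8/3.
The closest fraction with denominator <= 11 is either p_3/q_3 or the intermediate fraction (k*p_3 + p_2)/(k*q_3 + q_2) with the largest k >= 1 whose denominator stays <= 11; these approach x as k grows, and every other convergent or intermediate fraction in range is farther away.
Largest k: floor((11 - q_2)/q_3) = floor((11 - 2)/3) = 3.
That gives (3*8 + 5)/(3*3 + 2) = 29/11.
Compare the errors: |x - 8/3| = |77*3 - 8*29|/(29*3) = 1/87, and |x - 29/11| = |77*11 - 29*29|/(29*11) = 6/319.
Cross-multiplying, 1*319 = 319 < 522 = 6*87, so 1/87 is smaller: the convergent 8/3 is closer to x than 29/11.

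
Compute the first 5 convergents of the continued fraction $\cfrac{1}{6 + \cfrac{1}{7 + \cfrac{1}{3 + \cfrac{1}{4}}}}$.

Using the convergent recurrence p_i = a_i*p_{i-1} + p_{i-2}, q_i = a_i*q_{i-1} + q_{i-2} with p_{-2}=0, p_{-1}=1, q_{-2}=1, q_{-1}=0:
  i=0: a_0=0, p_0 = 0*1 + 0 = 0, q_0 = 0*0 + 1 = 1.
  i=1: a_1=6, p_1 = 6*0 + 1 = 1, q_1 = 6*1 + 0 = 6.
  i=2: a_2=7, p_2 = 7*1 + 0 = 7, q_2 = 7*6 + 1 = 43.
  i=3: a_3=3, p_3 = 3*7 + 1 = 22, q_3 = 3*43 + 6 = 135.
  i=4: a_4=4, p_4 = 4*22 + 7 = 95, q_4 = 4*135 + 43 = 583.

0/1, 1/6, 7/43, 22/135, 95/583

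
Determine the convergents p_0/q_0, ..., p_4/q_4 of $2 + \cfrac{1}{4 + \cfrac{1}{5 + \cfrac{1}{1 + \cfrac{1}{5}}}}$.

Using the convergent recurrence p_i = a_i*p_{i-1} + p_{i-2}, q_i = a_i*q_{i-1} + q_{i-2} with p_{-2}=0, p_{-1}=1, q_{-2}=1, q_{-1}=0:
  i=0: a_0=2, p_0 = 2*1 + 0 = 2, q_0 = 2*0 + 1 = 1.
  i=1: a_1=4, p_1 = 4*2 + 1 = 9, q_1 = 4*1 + 0 = 4.
  i=2: a_2=5, p_2 = 5*9 + 2 = 47, q_2 = 5*4 + 1 = 21.
  i=3: a_3=1, p_3 = 1*47 + 9 = 56, q_3 = 1*21 + 4 = 25.
  i=4: a_4=5, p_4 = 5*56 + 47 = 327, q_4 = 5*25 + 21 = 146.

2/1, 9/4, 47/21, 56/25, 327/146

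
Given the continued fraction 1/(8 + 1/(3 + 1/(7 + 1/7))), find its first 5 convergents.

Using the convergent recurrence p_i = a_i*p_{i-1} + p_{i-2}, q_i = a_i*q_{i-1} + q_{i-2} with p_{-2}=0, p_{-1}=1, q_{-2}=1, q_{-1}=0:
  i=0: a_0=0, p_0 = 0*1 + 0 = 0, q_0 = 0*0 + 1 = 1.
  i=1: a_1=8, p_1 = 8*0 + 1 = 1, q_1 = 8*1 + 0 = 8.
  i=2: a_2=3, p_2 = 3*1 + 0 = 3, q_2 = 3*8 + 1 = 25.
  i=3: a_3=7, p_3 = 7*3 + 1 = 22, q_3 = 7*25 + 8 = 183.
  i=4: a_4=7, p_4 = 7*22 + 3 = 157, q_4 = 7*183 + 25 = 1306.

0/1, 1/8, 3/25, 22/183, 157/1306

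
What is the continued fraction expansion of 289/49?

Run the Euclidean algorithm on 289 and 49; the successive quotients are the partial quotients a_0, a_1, ... (each step inverts the fractional part left over by the previous one):
  289 = 5*49 + 44, so a_0 = 5.
  49 = 1*44 + 5, so a_1 = 1.
  44 = 8*5 + 4, so a_2 = 8.
  5 = 1*4 + 1, so a_3 = 1.
  4 = 4*1 + 0, so a_4 = 4.
The remainder reaches 0 after 5 divisions, so the expansion has 5 partial quotients, read off in order.

[5; 1, 8, 1, 4]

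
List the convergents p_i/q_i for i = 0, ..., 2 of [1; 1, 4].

1/1, 2/1, 9/5

Using the convergent recurrence p_i = a_i*p_{i-1} + p_{i-2}, q_i = a_i*q_{i-1} + q_{i-2} with p_{-2}=0, p_{-1}=1, q_{-2}=1, q_{-1}=0:
  i=0: a_0=1, p_0 = 1*1 + 0 = 1, q_0 = 1*0 + 1 = 1.
  i=1: a_1=1, p_1 = 1*1 + 1 = 2, q_1 = 1*1 + 0 = 1.
  i=2: a_2=4, p_2 = 4*2 + 1 = 9, q_2 = 4*1 + 1 = 5.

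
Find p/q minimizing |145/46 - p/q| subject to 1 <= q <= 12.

Expand x = 145/46 as a continued fraction with the Euclidean algorithm:
  145 = 3*46 + 7, so a_0 = 3.
  46 = 6*7 + 4, so a_1 = 6.
  7 = 1*4 + 3, so a_2 = 1.
  4 = 1*3 + 1, so a_3 = 1.
  3 = 3*1 + 0, so a_4 = 3.
so x = [3; 6, 1, 1, 3].
Convergents (p_i = a_i*p_{i-1} + p_{i-2}, q_i = a_i*q_{i-1} + q_{i-2} with p_{-2}=0, p_{-1}=1, q_{-2}=1, q_{-1}=0), until the denominator exceeds 12:
  i=0: a_0=3, p_0 = 3*1 + 0 = 3, q_0 = 3*0 + 1 = 1.
  i=1: a_1=6, p_1 = 6*3 + 1 = 19, q_1 = 6*1 + 0 = 6.
  i=2: a_2=1, p_2 = 1*19 + 3 = 22, q_2 = 1*6 + 1 = 7.
  i=3: a_3=1, p_3 = 1*22 + 19 = 41, q_3 = 1*7 + 6 = 13.
q_3 = 13 > 12, so the last convergent with denominator <= 12 is p_2/q_2 = 22/7.
The closest fraction with denominator <= 12 is either p_2/q_2 or the intermediate fraction (k*p_2 + p_1)/(k*q_2 + q_1) with the largest k >= 1 whose denominator stays <= 12; these approach x as k grows, and every other convergent or intermediate fraction in range is farther away.
Largest k: floor((12 - q_1)/q_2) = floor((12 - 6)/7) = 0.
Since k = 0, no intermediate fraction beyond p_2/q_2 has denominator <= 12, so the convergent 22/7 is the closest (its error is |145*7 - 22*46|/(46*7) = 3/322).

22/7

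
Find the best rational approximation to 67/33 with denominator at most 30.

Expand x = 67/33 as a continued fraction with the Euclidean algorithm:
  67 = 2*33 + 1, so a_0 = 2.
  33 = 33*1 + 0, so a_1 = 33.
so x = [2; 33].
Convergents (p_i = a_i*p_{i-1} + p_{i-2}, q_i = a_i*q_{i-1} + q_{i-2} with p_{-2}=0, p_{-1}=1, q_{-2}=1, q_{-1}=0), until the denominator exceeds 30:
  i=0: a_0=2, p_0 = 2*1 + 0 = 2, q_0 = 2*0 + 1 = 1.
  i=1: a_1=33, p_1 = 33*2 + 1 = 67, q_1 = 33*1 + 0 = 33.
q_1 = 33 > 30, so the last convergent with denominator <= 30 is p_0/q_0 = 2/1.
The closest fraction with denominator <= 30 is either p_0/q_0 or the intermediate fraction (k*p_0 + p_{-1})/(k*q_0 + q_{-1}) with the largest k >= 1 whose denominator stays <= 30; these approach x as k grows, and every other convergent or intermediate fraction in range is farther away.
Largest k: floor((30 - q_{-1})/q_0) = floor((30 - 0)/1) = 30 (using the seeds p_{-1} = 1, q_{-1} = 0).
That gives (30*2 + 1)/(30*1 + 0) = 61/30.
Compare the errors: |x - 2/1| = |67*1 - 2*33|/(33*1) = 1/33, and |x - 61/30| = |67*30 - 61*33|/(33*30) = 3/990.
Cross-multiplying, 3*33 = 99 < 990 = 1*990, so 3/990 is smaller: the intermediate fraction 61/30 is closer to x than 2/1.

61/30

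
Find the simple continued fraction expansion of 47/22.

[2; 7, 3]

Run the Euclidean algorithm on 47 and 22; the successive quotients are the partial quotients a_0, a_1, ... (each step inverts the fractional part left over by the previous one):
  47 = 2*22 + 3, so a_0 = 2.
  22 = 7*3 + 1, so a_1 = 7.
  3 = 3*1 + 0, so a_2 = 3.
The remainder reaches 0 after 3 divisions, so the expansion has 3 partial quotients, read off in order.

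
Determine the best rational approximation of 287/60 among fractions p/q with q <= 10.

Expand x = 287/60 as a continued fraction with the Euclidean algorithm:
  287 = 4*60 + 47, so a_0 = 4.
  60 = 1*47 + 13, so a_1 = 1.
  47 = 3*13 + 8, so a_2 = 3.
  13 = 1*8 + 5, so a_3 = 1.
  8 = 1*5 + 3, so a_4 = 1.
  5 = 1*3 + 2, so a_5 = 1.
  3 = 1*2 + 1, so a_6 = 1.
  2 = 2*1 + 0, so a_7 = 2.
so x = [4; 1, 3, 1, 1, 1, 1, 2].
Convergents (p_i = a_i*p_{i-1} + p_{i-2}, q_i = a_i*q_{i-1} + q_{i-2} with p_{-2}=0, p_{-1}=1, q_{-2}=1, q_{-1}=0), until the denominator exceeds 10:
  i=0: a_0=4, p_0 = 4*1 + 0 = 4, q_0 = 4*0 + 1 = 1.
  i=1: a_1=1, p_1 = 1*4 + 1 = 5, q_1 = 1*1 + 0 = 1.
  i=2: a_2=3, p_2 = 3*5 + 4 = 19, q_2 = 3*1 + 1 = 4.
  i=3: a_3=1, p_3 = 1*19 + 5 = 24, q_3 = 1*4 + 1 = 5.
  i=4: a_4=1, p_4 = 1*24 + 19 = 43, q_4 = 1*5 + 4 = 9.
  i=5: a_5=1, p_5 = 1*43 + 24 = 67, q_5 = 1*9 + 5 = 14.
q_5 = 14 > 10, so the last convergent with denominator <= 10 is p_4/q_4 = 43/9.
The closest fraction with denominator <= 10 is either p_4/q_4 or the intermediate fraction (k*p_4 + p_3)/(k*q_4 + q_3) with the largest k >= 1 whose denominator stays <= 10; these approach x as k grows, and every other convergent or intermediate fraction in range is farther away.
Largest k: floor((10 - q_3)/q_4) = floor((10 - 5)/9) = 0.
Since k = 0, no intermediate fraction beyond p_4/q_4 has denominator <= 10, so the convergent 43/9 is the closest (its error is |287*9 - 43*60|/(60*9) = 3/540).

43/9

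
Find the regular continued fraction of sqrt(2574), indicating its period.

Write x_i = (sqrt(2574) + m_i)/d_i with (m_0, d_0) = (0, 1). a_0 = floor(sqrt(2574)) = 50, since 50^2 = 2500 <= 2574 < 2601 = 51^2.
Iterate m_{i+1} = d_i*a_i - m_i, d_{i+1} = (2574 - m_{i+1}^2)/d_i, a_{i+1} = floor((a_0 + m_{i+1})/d_{i+1}):
  m_1 = 1*50 - 0 = 50, d_1 = (2574 - 50^2)/1 = 74/1 = 74, a_1 = floor((50 + 50)/74) = 1.
  m_2 = 74*1 - 50 = 24, d_2 = (2574 - 24^2)/74 = 1998/74 = 27, a_2 = floor((50 + 24)/27) = 2.
  m_3 = 27*2 - 24 = 30, d_3 = (2574 - 30^2)/27 = 1674/27 = 62, a_3 = floor((50 + 30)/62) = 1.
  m_4 = 62*1 - 30 = 32, d_4 = (2574 - 32^2)/62 = 1550/62 = 25, a_4 = floor((50 + 32)/25) = 3.
  m_5 = 25*3 - 32 = 43, d_5 = (2574 - 43^2)/25 = 725/25 = 29, a_5 = floor((50 + 43)/29) = 3.
  m_6 = 29*3 - 43 = 44, d_6 = (2574 - 44^2)/29 = 638/29 = 22, a_6 = floor((50 + 44)/22) = 4.
  m_7 = 22*4 - 44 = 44, d_7 = (2574 - 44^2)/22 = 638/22 = 29, a_7 = floor((50 + 44)/29) = 3.
  m_8 = 29*3 - 44 = 43, d_8 = (2574 - 43^2)/29 = 725/29 = 25, a_8 = floor((50 + 43)/25) = 3.
  m_9 = 25*3 - 43 = 32, d_9 = (2574 - 32^2)/25 = 1550/25 = 62, a_9 = floor((50 + 32)/62) = 1.
  m_10 = 62*1 - 32 = 30, d_10 = (2574 - 30^2)/62 = 1674/62 = 27, a_10 = floor((50 + 30)/27) = 2.
  m_11 = 27*2 - 30 = 24, d_11 = (2574 - 24^2)/27 = 1998/27 = 74, a_11 = floor((50 + 24)/74) = 1.
  m_12 = 74*1 - 24 = 50, d_12 = (2574 - 50^2)/74 = 74/74 = 1, a_12 = floor((50 + 50)/1) = 100.
  m_13 = 1*100 - 50 = 50, d_13 = (2574 - 50^2)/1 = 74/1 = 74: (m_13, d_13) = (m_1, d_1) = (50, 74), so from here the quotients repeat a_1, ..., a_12; the period length is 12.
Hence the expansion of sqrt(2574) is a_0 = 50 followed by the repeating block 1, 2, 1, 3, 3, 4, 3, 3, 1, 2, 1, 100 (period 12).

[50; (1, 2, 1, 3, 3, 4, 3, 3, 1, 2, 1, 100)]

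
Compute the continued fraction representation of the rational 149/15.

Run the Euclidean algorithm on 149 and 15; the successive quotients are the partial quotients a_0, a_1, ... (each step inverts the fractional part left over by the previous one):
  149 = 9*15 + 14, so a_0 = 9.
  15 = 1*14 + 1, so a_1 = 1.
  14 = 14*1 + 0, so a_2 = 14.
The remainder reaches 0 after 3 divisions, so the expansion has 3 partial quotients, read off in order.

[9; 1, 14]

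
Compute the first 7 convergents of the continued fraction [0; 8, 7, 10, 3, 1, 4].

Using the convergent recurrence p_i = a_i*p_{i-1} + p_{i-2}, q_i = a_i*q_{i-1} + q_{i-2} with p_{-2}=0, p_{-1}=1, q_{-2}=1, q_{-1}=0:
  i=0: a_0=0, p_0 = 0*1 + 0 = 0, q_0 = 0*0 + 1 = 1.
  i=1: a_1=8, p_1 = 8*0 + 1 = 1, q_1 = 8*1 + 0 = 8.
  i=2: a_2=7, p_2 = 7*1 + 0 = 7, q_2 = 7*8 + 1 = 57.
  i=3: a_3=10, p_3 = 10*7 + 1 = 71, q_3 = 10*57 + 8 = 578.
  i=4: a_4=3, p_4 = 3*71 + 7 = 220, q_4 = 3*578 + 57 = 1791.
  i=5: a_5=1, p_5 = 1*220 + 71 = 291, q_5 = 1*1791 + 578 = 2369.
  i=6: a_6=4, p_6 = 4*291 + 220 = 1384, q_6 = 4*2369 + 1791 = 11267.

0/1, 1/8, 7/57, 71/578, 220/1791, 291/2369, 1384/11267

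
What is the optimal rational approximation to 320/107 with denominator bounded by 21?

Expand x = 320/107 as a continued fraction with the Euclidean algorithm:
  320 = 2*107 + 106, so a_0 = 2.
  107 = 1*106 + 1, so a_1 = 1.
  106 = 106*1 + 0, so a_2 = 106.
so x = [2; 1, 106].
Convergents (p_i = a_i*p_{i-1} + p_{i-2}, q_i = a_i*q_{i-1} + q_{i-2} with p_{-2}=0, p_{-1}=1, q_{-2}=1, q_{-1}=0), until the denominator exceeds 21:
  i=0: a_0=2, p_0 = 2*1 + 0 = 2, q_0 = 2*0 + 1 = 1.
  i=1: a_1=1, p_1 = 1*2 + 1 = 3, q_1 = 1*1 + 0 = 1.
  i=2: a_2=106, p_2 = 106*3 + 2 = 320, q_2 = 106*1 + 1 = 107.
q_2 = 107 > 21, so the last convergent with denominator <= 21 is p_1/q_1 = 3/1.
The closest fraction with denominator <= 21 is either p_1/q_1 or the intermediate fraction (k*p_1 + p_0)/(k*q_1 + q_0) with the largest k >= 1 whose denominator stays <= 21; these approach x as k grows, and every other convergent or intermediate fraction in range is farther away.
Largest k: floor((21 - q_0)/q_1) = floor((21 - 1)/1) = 20.
That gives (20*3 + 2)/(20*1 + 1) = 62/21.
Compare the errors: |x - 3/1| = |320*1 - 3*107|/(107*1) = 1/107, and |x - 62/21| = |320*21 - 62*107|/(107*21) = 86/2247.
Cross-multiplying, 1*2247 = 2247 < 9202 = 86*107, so 1/107 is smaller: the convergent 3/1 is closer to x than 62/21.

3/1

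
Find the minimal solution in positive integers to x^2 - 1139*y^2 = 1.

First expand sqrt(1139) as a continued fraction. With x_i = (sqrt(1139) + m_i)/d_i and (m_0, d_0) = (0, 1): a_0 = floor(sqrt(1139)) = 33, since 33^2 = 1089 <= 1139 < 1156 = 34^2.
Iterate m_{i+1} = d_i*a_i - m_i, d_{i+1} = (1139 - m_{i+1}^2)/d_i, a_{i+1} = floor((a_0 + m_{i+1})/d_{i+1}):
  m_1 = 1*33 - 0 = 33, d_1 = (1139 - 33^2)/1 = 50/1 = 50, a_1 = floor((33 + 33)/50) = 1.
  m_2 = 50*1 - 33 = 17, d_2 = (1139 - 17^2)/50 = 850/50 = 17, a_2 = floor((33 + 17)/17) = 2.
  m_3 = 17*2 - 17 = 17, d_3 = (1139 - 17^2)/17 = 850/17 = 50, a_3 = floor((33 + 17)/50) = 1.
  m_4 = 50*1 - 17 = 33, d_4 = (1139 - 33^2)/50 = 50/50 = 1, a_4 = floor((33 + 33)/1) = 66.
  m_5 = 1*66 - 33 = 33, d_5 = (1139 - 33^2)/1 = 50/1 = 50: (m_5, d_5) = (m_1, d_1) = (33, 50), so from here the quotients repeat a_1, ..., a_4; the period length is 4.
So sqrt(1139) = [33; (1, 2, 1, 66)] with period length k = 4.
k is even, so the fundamental solution of x^2 - 1139y^2 = 1 is (p_{k-1}, q_{k-1}) = (p_3, q_3); compute convergents through index 3.
Convergents (p_i = a_i*p_{i-1} + p_{i-2}, q_i = a_i*q_{i-1} + q_{i-2} with p_{-2}=0, p_{-1}=1, q_{-2}=1, q_{-1}=0):
  i=0: a_0=33, p_0 = 33*1 + 0 = 33, q_0 = 33*0 + 1 = 1.
  i=1: a_1=1, p_1 = 1*33 + 1 = 34, q_1 = 1*1 + 0 = 1.
  i=2: a_2=2, p_2 = 2*34 + 33 = 101, q_2 = 2*1 + 1 = 3.
  i=3: a_3=1, p_3 = 1*101 + 34 = 135, q_3 = 1*3 + 1 = 4.
Check: 135^2 - 1139*4^2 = 18225 - 18224 = 1, so (x, y) = (135, 4) solves the equation, and by the theorem it is the least positive solution.

(x, y) = (135, 4)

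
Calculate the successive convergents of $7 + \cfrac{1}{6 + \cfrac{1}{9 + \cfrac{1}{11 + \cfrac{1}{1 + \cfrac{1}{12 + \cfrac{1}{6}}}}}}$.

7/1, 43/6, 394/55, 4377/611, 4771/666, 61629/8603, 374545/52284

Using the convergent recurrence p_i = a_i*p_{i-1} + p_{i-2}, q_i = a_i*q_{i-1} + q_{i-2} with p_{-2}=0, p_{-1}=1, q_{-2}=1, q_{-1}=0:
  i=0: a_0=7, p_0 = 7*1 + 0 = 7, q_0 = 7*0 + 1 = 1.
  i=1: a_1=6, p_1 = 6*7 + 1 = 43, q_1 = 6*1 + 0 = 6.
  i=2: a_2=9, p_2 = 9*43 + 7 = 394, q_2 = 9*6 + 1 = 55.
  i=3: a_3=11, p_3 = 11*394 + 43 = 4377, q_3 = 11*55 + 6 = 611.
  i=4: a_4=1, p_4 = 1*4377 + 394 = 4771, q_4 = 1*611 + 55 = 666.
  i=5: a_5=12, p_5 = 12*4771 + 4377 = 61629, q_5 = 12*666 + 611 = 8603.
  i=6: a_6=6, p_6 = 6*61629 + 4771 = 374545, q_6 = 6*8603 + 666 = 52284.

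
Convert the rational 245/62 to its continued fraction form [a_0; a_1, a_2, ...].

Run the Euclidean algorithm on 245 and 62; the successive quotients are the partial quotients a_0, a_1, ... (each step inverts the fractional part left over by the previous one):
  245 = 3*62 + 59, so a_0 = 3.
  62 = 1*59 + 3, so a_1 = 1.
  59 = 19*3 + 2, so a_2 = 19.
  3 = 1*2 + 1, so a_3 = 1.
  2 = 2*1 + 0, so a_4 = 2.
The remainder reaches 0 after 5 divisions, so the expansion has 5 partial quotients, read off in order.

[3; 1, 19, 1, 2]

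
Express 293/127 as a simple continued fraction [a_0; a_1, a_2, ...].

[2; 3, 3, 1, 9]

Run the Euclidean algorithm on 293 and 127; the successive quotients are the partial quotients a_0, a_1, ... (each step inverts the fractional part left over by the previous one):
  293 = 2*127 + 39, so a_0 = 2.
  127 = 3*39 + 10, so a_1 = 3.
  39 = 3*10 + 9, so a_2 = 3.
  10 = 1*9 + 1, so a_3 = 1.
  9 = 9*1 + 0, so a_4 = 9.
The remainder reaches 0 after 5 divisions, so the expansion has 5 partial quotients, read off in order.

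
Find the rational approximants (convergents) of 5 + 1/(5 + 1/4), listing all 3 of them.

5/1, 26/5, 109/21

Using the convergent recurrence p_i = a_i*p_{i-1} + p_{i-2}, q_i = a_i*q_{i-1} + q_{i-2} with p_{-2}=0, p_{-1}=1, q_{-2}=1, q_{-1}=0:
  i=0: a_0=5, p_0 = 5*1 + 0 = 5, q_0 = 5*0 + 1 = 1.
  i=1: a_1=5, p_1 = 5*5 + 1 = 26, q_1 = 5*1 + 0 = 5.
  i=2: a_2=4, p_2 = 4*26 + 5 = 109, q_2 = 4*5 + 1 = 21.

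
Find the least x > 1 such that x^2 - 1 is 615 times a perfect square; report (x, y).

First expand sqrt(615) as a continued fraction. With x_i = (sqrt(615) + m_i)/d_i and (m_0, d_0) = (0, 1): a_0 = floor(sqrt(615)) = 24, since 24^2 = 576 <= 615 < 625 = 25^2.
Iterate m_{i+1} = d_i*a_i - m_i, d_{i+1} = (615 - m_{i+1}^2)/d_i, a_{i+1} = floor((a_0 + m_{i+1})/d_{i+1}):
  m_1 = 1*24 - 0 = 24, d_1 = (615 - 24^2)/1 = 39/1 = 39, a_1 = floor((24 + 24)/39) = 1.
  m_2 = 39*1 - 24 = 15, d_2 = (615 - 15^2)/39 = 390/39 = 10, a_2 = floor((24 + 15)/10) = 3.
  m_3 = 10*3 - 15 = 15, d_3 = (615 - 15^2)/10 = 390/10 = 39, a_3 = floor((24 + 15)/39) = 1.
  m_4 = 39*1 - 15 = 24, d_4 = (615 - 24^2)/39 = 39/39 = 1, a_4 = floor((24 + 24)/1) = 48.
  m_5 = 1*48 - 24 = 24, d_5 = (615 - 24^2)/1 = 39/1 = 39: (m_5, d_5) = (m_1, d_1) = (24, 39), so from here the quotients repeat a_1, ..., a_4; the period length is 4.
So sqrt(615) = [24; (1, 3, 1, 48)] with period length k = 4.
k is even, so the fundamental solution of x^2 - 615y^2 = 1 is (p_{k-1}, q_{k-1}) = (p_3, q_3); compute convergents through index 3.
Convergents (p_i = a_i*p_{i-1} + p_{i-2}, q_i = a_i*q_{i-1} + q_{i-2} with p_{-2}=0, p_{-1}=1, q_{-2}=1, q_{-1}=0):
  i=0: a_0=24, p_0 = 24*1 + 0 = 24, q_0 = 24*0 + 1 = 1.
  i=1: a_1=1, p_1 = 1*24 + 1 = 25, q_1 = 1*1 + 0 = 1.
  i=2: a_2=3, p_2 = 3*25 + 24 = 99, q_2 = 3*1 + 1 = 4.
  i=3: a_3=1, p_3 = 1*99 + 25 = 124, q_3 = 1*4 + 1 = 5.
Check: 124^2 - 615*5^2 = 15376 - 15375 = 1, so (x, y) = (124, 5) solves the equation, and by the theorem it is the least positive solution.

(x, y) = (124, 5)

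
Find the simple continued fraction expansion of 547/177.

[3; 11, 16]

Run the Euclidean algorithm on 547 and 177; the successive quotients are the partial quotients a_0, a_1, ... (each step inverts the fractional part left over by the previous one):
  547 = 3*177 + 16, so a_0 = 3.
  177 = 11*16 + 1, so a_1 = 11.
  16 = 16*1 + 0, so a_2 = 16.
The remainder reaches 0 after 3 divisions, so the expansion has 3 partial quotients, read off in order.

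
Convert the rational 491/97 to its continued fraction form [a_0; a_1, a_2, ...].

Run the Euclidean algorithm on 491 and 97; the successive quotients are the partial quotients a_0, a_1, ... (each step inverts the fractional part left over by the previous one):
  491 = 5*97 + 6, so a_0 = 5.
  97 = 16*6 + 1, so a_1 = 16.
  6 = 6*1 + 0, so a_2 = 6.
The remainder reaches 0 after 3 divisions, so the expansion has 3 partial quotients, read off in order.

[5; 16, 6]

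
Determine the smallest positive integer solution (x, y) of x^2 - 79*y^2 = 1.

First expand sqrt(79) as a continued fraction. With x_i = (sqrt(79) + m_i)/d_i and (m_0, d_0) = (0, 1): a_0 = floor(sqrt(79)) = 8, since 8^2 = 64 <= 79 < 81 = 9^2.
Iterate m_{i+1} = d_i*a_i - m_i, d_{i+1} = (79 - m_{i+1}^2)/d_i, a_{i+1} = floor((a_0 + m_{i+1})/d_{i+1}):
  m_1 = 1*8 - 0 = 8, d_1 = (79 - 8^2)/1 = 15/1 = 15, a_1 = floor((8 + 8)/15) = 1.
  m_2 = 15*1 - 8 = 7, d_2 = (79 - 7^2)/15 = 30/15 = 2, a_2 = floor((8 + 7)/2) = 7.
  m_3 = 2*7 - 7 = 7, d_3 = (79 - 7^2)/2 = 30/2 = 15, a_3 = floor((8 + 7)/15) = 1.
  m_4 = 15*1 - 7 = 8, d_4 = (79 - 8^2)/15 = 15/15 = 1, a_4 = floor((8 + 8)/1) = 16.
  m_5 = 1*16 - 8 = 8, d_5 = (79 - 8^2)/1 = 15/1 = 15: (m_5, d_5) = (m_1, d_1) = (8, 15), so from here the quotients repeat a_1, ..., a_4; the period length is 4.
So sqrt(79) = [8; (1, 7, 1, 16)] with period length k = 4.
k is even, so the fundamental solution of x^2 - 79y^2 = 1 is (p_{k-1}, q_{k-1}) = (p_3, q_3); compute convergents through index 3.
Convergents (p_i = a_i*p_{i-1} + p_{i-2}, q_i = a_i*q_{i-1} + q_{i-2} with p_{-2}=0, p_{-1}=1, q_{-2}=1, q_{-1}=0):
  i=0: a_0=8, p_0 = 8*1 + 0 = 8, q_0 = 8*0 + 1 = 1.
  i=1: a_1=1, p_1 = 1*8 + 1 = 9, q_1 = 1*1 + 0 = 1.
  i=2: a_2=7, p_2 = 7*9 + 8 = 71, q_2 = 7*1 + 1 = 8.
  i=3: a_3=1, p_3 = 1*71 + 9 = 80, q_3 = 1*8 + 1 = 9.
Check: 80^2 - 79*9^2 = 6400 - 6399 = 1, so (x, y) = (80, 9) solves the equation, and by the theorem it is the least positive solution.

(x, y) = (80, 9)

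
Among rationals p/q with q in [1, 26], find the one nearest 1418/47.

181/6

Expand x = 1418/47 as a continued fraction with the Euclidean algorithm:
  1418 = 30*47 + 8, so a_0 = 30.
  47 = 5*8 + 7, so a_1 = 5.
  8 = 1*7 + 1, so a_2 = 1.
  7 = 7*1 + 0, so a_3 = 7.
so x = [30; 5, 1, 7].
Convergents (p_i = a_i*p_{i-1} + p_{i-2}, q_i = a_i*q_{i-1} + q_{i-2} with p_{-2}=0, p_{-1}=1, q_{-2}=1, q_{-1}=0), until the denominator exceeds 26:
  i=0: a_0=30, p_0 = 30*1 + 0 = 30, q_0 = 30*0 + 1 = 1.
  i=1: a_1=5, p_1 = 5*30 + 1 = 151, q_1 = 5*1 + 0 = 5.
  i=2: a_2=1, p_2 = 1*151 + 30 = 181, q_2 = 1*5 + 1 = 6.
  i=3: a_3=7, p_3 = 7*181 + 151 = 1418, q_3 = 7*6 + 5 = 47.
q_3 = 47 > 26, so the last convergent with denominator <= 26 is p_2/q_2 = 181/6.
The closest fraction with denominator <= 26 is either p_2/q_2 or the intermediate fraction (k*p_2 + p_1)/(k*q_2 + q_1) with the largest k >= 1 whose denominator stays <= 26; these approach x as k grows, and every other convergent or intermediate fraction in range is farther away.
Largest k: floor((26 - q_1)/q_2) = floor((26 - 5)/6) = 3.
That gives (3*181 + 151)/(3*6 + 5) = 694/23.
Compare the errors: |x - 181/6| = |1418*6 - 181*47|/(47*6) = 1/282, and |x - 694/23| = |1418*23 - 694*47|/(47*23) = 4/1081.
Cross-multiplying, 1*1081 = 1081 < 1128 = 4*282, so 1/282 is smaller: the convergent 181/6 is closer to x than 694/23.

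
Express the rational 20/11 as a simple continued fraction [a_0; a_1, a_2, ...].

Run the Euclidean algorithm on 20 and 11; the successive quotients are the partial quotients a_0, a_1, ... (each step inverts the fractional part left over by the previous one):
  20 = 1*11 + 9, so a_0 = 1.
  11 = 1*9 + 2, so a_1 = 1.
  9 = 4*2 + 1, so a_2 = 4.
  2 = 2*1 + 0, so a_3 = 2.
The remainder reaches 0 after 4 divisions, so the expansion has 4 partial quotients, read off in order.

[1; 1, 4, 2]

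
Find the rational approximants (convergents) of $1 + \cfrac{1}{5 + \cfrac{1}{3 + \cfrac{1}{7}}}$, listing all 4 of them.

1/1, 6/5, 19/16, 139/117

Using the convergent recurrence p_i = a_i*p_{i-1} + p_{i-2}, q_i = a_i*q_{i-1} + q_{i-2} with p_{-2}=0, p_{-1}=1, q_{-2}=1, q_{-1}=0:
  i=0: a_0=1, p_0 = 1*1 + 0 = 1, q_0 = 1*0 + 1 = 1.
  i=1: a_1=5, p_1 = 5*1 + 1 = 6, q_1 = 5*1 + 0 = 5.
  i=2: a_2=3, p_2 = 3*6 + 1 = 19, q_2 = 3*5 + 1 = 16.
  i=3: a_3=7, p_3 = 7*19 + 6 = 139, q_3 = 7*16 + 5 = 117.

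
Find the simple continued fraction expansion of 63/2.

[31; 2]

Run the Euclidean algorithm on 63 and 2; the successive quotients are the partial quotients a_0, a_1, ... (each step inverts the fractional part left over by the previous one):
  63 = 31*2 + 1, so a_0 = 31.
  2 = 2*1 + 0, so a_1 = 2.
The remainder reaches 0 after 2 divisions, so the expansion has 2 partial quotients, read off in order.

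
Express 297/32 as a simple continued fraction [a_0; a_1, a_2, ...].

Run the Euclidean algorithm on 297 and 32; the successive quotients are the partial quotients a_0, a_1, ... (each step inverts the fractional part left over by the previous one):
  297 = 9*32 + 9, so a_0 = 9.
  32 = 3*9 + 5, so a_1 = 3.
  9 = 1*5 + 4, so a_2 = 1.
  5 = 1*4 + 1, so a_3 = 1.
  4 = 4*1 + 0, so a_4 = 4.
The remainder reaches 0 after 5 divisions, so the expansion has 5 partial quotients, read off in order.

[9; 3, 1, 1, 4]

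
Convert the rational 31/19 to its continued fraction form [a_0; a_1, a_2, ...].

Run the Euclidean algorithm on 31 and 19; the successive quotients are the partial quotients a_0, a_1, ... (each step inverts the fractional part left over by the previous one):
  31 = 1*19 + 12, so a_0 = 1.
  19 = 1*12 + 7, so a_1 = 1.
  12 = 1*7 + 5, so a_2 = 1.
  7 = 1*5 + 2, so a_3 = 1.
  5 = 2*2 + 1, so a_4 = 2.
  2 = 2*1 + 0, so a_5 = 2.
The remainder reaches 0 after 6 divisions, so the expansion has 6 partial quotients, read off in order.

[1; 1, 1, 1, 2, 2]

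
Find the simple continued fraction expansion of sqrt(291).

Write x_i = (sqrt(291) + m_i)/d_i with (m_0, d_0) = (0, 1). a_0 = floor(sqrt(291)) = 17, since 17^2 = 289 <= 291 < 324 = 18^2.
Iterate m_{i+1} = d_i*a_i - m_i, d_{i+1} = (291 - m_{i+1}^2)/d_i, a_{i+1} = floor((a_0 + m_{i+1})/d_{i+1}):
  m_1 = 1*17 - 0 = 17, d_1 = (291 - 17^2)/1 = 2/1 = 2, a_1 = floor((17 + 17)/2) = 17.
  m_2 = 2*17 - 17 = 17, d_2 = (291 - 17^2)/2 = 2/2 = 1, a_2 = floor((17 + 17)/1) = 34.
  m_3 = 1*34 - 17 = 17, d_3 = (291 - 17^2)/1 = 2/1 = 2: (m_3, d_3) = (m_1, d_1) = (17, 2), so from here the quotients repeat a_1, a_2; the period length is 2.
Hence the expansion of sqrt(291) is a_0 = 17 followed by the repeating block 17, 34 (period 2).

[17; (17, 34)]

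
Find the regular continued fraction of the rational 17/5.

Run the Euclidean algorithm on 17 and 5; the successive quotients are the partial quotients a_0, a_1, ... (each step inverts the fractional part left over by the previous one):
  17 = 3*5 + 2, so a_0 = 3.
  5 = 2*2 + 1, so a_1 = 2.
  2 = 2*1 + 0, so a_2 = 2.
The remainder reaches 0 after 3 divisions, so the expansion has 3 partial quotients, read off in order.

[3; 2, 2]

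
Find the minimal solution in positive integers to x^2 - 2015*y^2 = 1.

(x, y) = (404, 9)

First expand sqrt(2015) as a continued fraction. With x_i = (sqrt(2015) + m_i)/d_i and (m_0, d_0) = (0, 1): a_0 = floor(sqrt(2015)) = 44, since 44^2 = 1936 <= 2015 < 2025 = 45^2.
Iterate m_{i+1} = d_i*a_i - m_i, d_{i+1} = (2015 - m_{i+1}^2)/d_i, a_{i+1} = floor((a_0 + m_{i+1})/d_{i+1}):
  m_1 = 1*44 - 0 = 44, d_1 = (2015 - 44^2)/1 = 79/1 = 79, a_1 = floor((44 + 44)/79) = 1.
  m_2 = 79*1 - 44 = 35, d_2 = (2015 - 35^2)/79 = 790/79 = 10, a_2 = floor((44 + 35)/10) = 7.
  m_3 = 10*7 - 35 = 35, d_3 = (2015 - 35^2)/10 = 790/10 = 79, a_3 = floor((44 + 35)/79) = 1.
  m_4 = 79*1 - 35 = 44, d_4 = (2015 - 44^2)/79 = 79/79 = 1, a_4 = floor((44 + 44)/1) = 88.
  m_5 = 1*88 - 44 = 44, d_5 = (2015 - 44^2)/1 = 79/1 = 79: (m_5, d_5) = (m_1, d_1) = (44, 79), so from here the quotients repeat a_1, ..., a_4; the period length is 4.
So sqrt(2015) = [44; (1, 7, 1, 88)] with period length k = 4.
k is even, so the fundamental solution of x^2 - 2015y^2 = 1 is (p_{k-1}, q_{k-1}) = (p_3, q_3); compute convergents through index 3.
Convergents (p_i = a_i*p_{i-1} + p_{i-2}, q_i = a_i*q_{i-1} + q_{i-2} with p_{-2}=0, p_{-1}=1, q_{-2}=1, q_{-1}=0):
  i=0: a_0=44, p_0 = 44*1 + 0 = 44, q_0 = 44*0 + 1 = 1.
  i=1: a_1=1, p_1 = 1*44 + 1 = 45, q_1 = 1*1 + 0 = 1.
  i=2: a_2=7, p_2 = 7*45 + 44 = 359, q_2 = 7*1 + 1 = 8.
  i=3: a_3=1, p_3 = 1*359 + 45 = 404, q_3 = 1*8 + 1 = 9.
Check: 404^2 - 2015*9^2 = 163216 - 163215 = 1, so (x, y) = (404, 9) solves the equation, and by the theorem it is the least positive solution.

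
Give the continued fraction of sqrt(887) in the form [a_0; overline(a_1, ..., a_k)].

[29; overline(1, 3, 1, 1, 2, 29, 2, 1, 1, 3, 1, 58)]

Write x_i = (sqrt(887) + m_i)/d_i with (m_0, d_0) = (0, 1). a_0 = floor(sqrt(887)) = 29, since 29^2 = 841 <= 887 < 900 = 30^2.
Iterate m_{i+1} = d_i*a_i - m_i, d_{i+1} = (887 - m_{i+1}^2)/d_i, a_{i+1} = floor((a_0 + m_{i+1})/d_{i+1}):
  m_1 = 1*29 - 0 = 29, d_1 = (887 - 29^2)/1 = 46/1 = 46, a_1 = floor((29 + 29)/46) = 1.
  m_2 = 46*1 - 29 = 17, d_2 = (887 - 17^2)/46 = 598/46 = 13, a_2 = floor((29 + 17)/13) = 3.
  m_3 = 13*3 - 17 = 22, d_3 = (887 - 22^2)/13 = 403/13 = 31, a_3 = floor((29 + 22)/31) = 1.
  m_4 = 31*1 - 22 = 9, d_4 = (887 - 9^2)/31 = 806/31 = 26, a_4 = floor((29 + 9)/26) = 1.
  m_5 = 26*1 - 9 = 17, d_5 = (887 - 17^2)/26 = 598/26 = 23, a_5 = floor((29 + 17)/23) = 2.
  m_6 = 23*2 - 17 = 29, d_6 = (887 - 29^2)/23 = 46/23 = 2, a_6 = floor((29 + 29)/2) = 29.
  m_7 = 2*29 - 29 = 29, d_7 = (887 - 29^2)/2 = 46/2 = 23, a_7 = floor((29 + 29)/23) = 2.
  m_8 = 23*2 - 29 = 17, d_8 = (887 - 17^2)/23 = 598/23 = 26, a_8 = floor((29 + 17)/26) = 1.
  m_9 = 26*1 - 17 = 9, d_9 = (887 - 9^2)/26 = 806/26 = 31, a_9 = floor((29 + 9)/31) = 1.
  m_10 = 31*1 - 9 = 22, d_10 = (887 - 22^2)/31 = 403/31 = 13, a_10 = floor((29 + 22)/13) = 3.
  m_11 = 13*3 - 22 = 17, d_11 = (887 - 17^2)/13 = 598/13 = 46, a_11 = floor((29 + 17)/46) = 1.
  m_12 = 46*1 - 17 = 29, d_12 = (887 - 29^2)/46 = 46/46 = 1, a_12 = floor((29 + 29)/1) = 58.
  m_13 = 1*58 - 29 = 29, d_13 = (887 - 29^2)/1 = 46/1 = 46: (m_13, d_13) = (m_1, d_1) = (29, 46), so from here the quotients repeat a_1, ..., a_12; the period length is 12.
Hence the expansion of sqrt(887) is a_0 = 29 followed by the repeating block 1, 3, 1, 1, 2, 29, 2, 1, 1, 3, 1, 58 (period 12).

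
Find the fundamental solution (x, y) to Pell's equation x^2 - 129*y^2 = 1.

(x, y) = (16855, 1484)

First expand sqrt(129) as a continued fraction. With x_i = (sqrt(129) + m_i)/d_i and (m_0, d_0) = (0, 1): a_0 = floor(sqrt(129)) = 11, since 11^2 = 121 <= 129 < 144 = 12^2.
Iterate m_{i+1} = d_i*a_i - m_i, d_{i+1} = (129 - m_{i+1}^2)/d_i, a_{i+1} = floor((a_0 + m_{i+1})/d_{i+1}):
  m_1 = 1*11 - 0 = 11, d_1 = (129 - 11^2)/1 = 8/1 = 8, a_1 = floor((11 + 11)/8) = 2.
  m_2 = 8*2 - 11 = 5, d_2 = (129 - 5^2)/8 = 104/8 = 13, a_2 = floor((11 + 5)/13) = 1.
  m_3 = 13*1 - 5 = 8, d_3 = (129 - 8^2)/13 = 65/13 = 5, a_3 = floor((11 + 8)/5) = 3.
  m_4 = 5*3 - 8 = 7, d_4 = (129 - 7^2)/5 = 80/5 = 16, a_4 = floor((11 + 7)/16) = 1.
  m_5 = 16*1 - 7 = 9, d_5 = (129 - 9^2)/16 = 48/16 = 3, a_5 = floor((11 + 9)/3) = 6.
  m_6 = 3*6 - 9 = 9, d_6 = (129 - 9^2)/3 = 48/3 = 16, a_6 = floor((11 + 9)/16) = 1.
  m_7 = 16*1 - 9 = 7, d_7 = (129 - 7^2)/16 = 80/16 = 5, a_7 = floor((11 + 7)/5) = 3.
  m_8 = 5*3 - 7 = 8, d_8 = (129 - 8^2)/5 = 65/5 = 13, a_8 = floor((11 + 8)/13) = 1.
  m_9 = 13*1 - 8 = 5, d_9 = (129 - 5^2)/13 = 104/13 = 8, a_9 = floor((11 + 5)/8) = 2.
  m_10 = 8*2 - 5 = 11, d_10 = (129 - 11^2)/8 = 8/8 = 1, a_10 = floor((11 + 11)/1) = 22.
  m_11 = 1*22 - 11 = 11, d_11 = (129 - 11^2)/1 = 8/1 = 8: (m_11, d_11) = (m_1, d_1) = (11, 8), so from here the quotients repeat a_1, ..., a_10; the period length is 10.
So sqrt(129) = [11; (2, 1, 3, 1, 6, 1, 3, 1, 2, 22)] with period length k = 10.
k is even, so the fundamental solution of x^2 - 129y^2 = 1 is (p_{k-1}, q_{k-1}) = (p_9, q_9); compute convergents through index 9.
Convergents (p_i = a_i*p_{i-1} + p_{i-2}, q_i = a_i*q_{i-1} + q_{i-2} with p_{-2}=0, p_{-1}=1, q_{-2}=1, q_{-1}=0):
  i=0: a_0=11, p_0 = 11*1 + 0 = 11, q_0 = 11*0 + 1 = 1.
  i=1: a_1=2, p_1 = 2*11 + 1 = 23, q_1 = 2*1 + 0 = 2.
  i=2: a_2=1, p_2 = 1*23 + 11 = 34, q_2 = 1*2 + 1 = 3.
  i=3: a_3=3, p_3 = 3*34 + 23 = 125, q_3 = 3*3 + 2 = 11.
  i=4: a_4=1, p_4 = 1*125 + 34 = 159, q_4 = 1*11 + 3 = 14.
  i=5: a_5=6, p_5 = 6*159 + 125 = 1079, q_5 = 6*14 + 11 = 95.
  i=6: a_6=1, p_6 = 1*1079 + 159 = 1238, q_6 = 1*95 + 14 = 109.
  i=7: a_7=3, p_7 = 3*1238 + 1079 = 4793, q_7 = 3*109 + 95 = 422.
  i=8: a_8=1, p_8 = 1*4793 + 1238 = 6031, q_8 = 1*422 + 109 = 531.
  i=9: a_9=2, p_9 = 2*6031 + 4793 = 16855, q_9 = 2*531 + 422 = 1484.
Check: 16855^2 - 129*1484^2 = 284091025 - 284091024 = 1, so (x, y) = (16855, 1484) solves the equation, and by the theorem it is the least positive solution.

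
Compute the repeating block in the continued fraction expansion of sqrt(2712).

[52; (13, 104)]

Write x_i = (sqrt(2712) + m_i)/d_i with (m_0, d_0) = (0, 1). a_0 = floor(sqrt(2712)) = 52, since 52^2 = 2704 <= 2712 < 2809 = 53^2.
Iterate m_{i+1} = d_i*a_i - m_i, d_{i+1} = (2712 - m_{i+1}^2)/d_i, a_{i+1} = floor((a_0 + m_{i+1})/d_{i+1}):
  m_1 = 1*52 - 0 = 52, d_1 = (2712 - 52^2)/1 = 8/1 = 8, a_1 = floor((52 + 52)/8) = 13.
  m_2 = 8*13 - 52 = 52, d_2 = (2712 - 52^2)/8 = 8/8 = 1, a_2 = floor((52 + 52)/1) = 104.
  m_3 = 1*104 - 52 = 52, d_3 = (2712 - 52^2)/1 = 8/1 = 8: (m_3, d_3) = (m_1, d_1) = (52, 8), so from here the quotients repeat a_1, a_2; the period length is 2.
Hence the expansion of sqrt(2712) is a_0 = 52 followed by the repeating block 13, 104 (period 2).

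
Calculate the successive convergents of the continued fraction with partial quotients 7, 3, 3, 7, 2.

7/1, 22/3, 73/10, 533/73, 1139/156

Using the convergent recurrence p_i = a_i*p_{i-1} + p_{i-2}, q_i = a_i*q_{i-1} + q_{i-2} with p_{-2}=0, p_{-1}=1, q_{-2}=1, q_{-1}=0:
  i=0: a_0=7, p_0 = 7*1 + 0 = 7, q_0 = 7*0 + 1 = 1.
  i=1: a_1=3, p_1 = 3*7 + 1 = 22, q_1 = 3*1 + 0 = 3.
  i=2: a_2=3, p_2 = 3*22 + 7 = 73, q_2 = 3*3 + 1 = 10.
  i=3: a_3=7, p_3 = 7*73 + 22 = 533, q_3 = 7*10 + 3 = 73.
  i=4: a_4=2, p_4 = 2*533 + 73 = 1139, q_4 = 2*73 + 10 = 156.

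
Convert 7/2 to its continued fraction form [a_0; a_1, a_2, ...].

Run the Euclidean algorithm on 7 and 2; the successive quotients are the partial quotients a_0, a_1, ... (each step inverts the fractional part left over by the previous one):
  7 = 3*2 + 1, so a_0 = 3.
  2 = 2*1 + 0, so a_1 = 2.
The remainder reaches 0 after 2 divisions, so the expansion has 2 partial quotients, read off in order.

[3; 2]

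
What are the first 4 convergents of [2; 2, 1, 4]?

Using the convergent recurrence p_i = a_i*p_{i-1} + p_{i-2}, q_i = a_i*q_{i-1} + q_{i-2} with p_{-2}=0, p_{-1}=1, q_{-2}=1, q_{-1}=0:
  i=0: a_0=2, p_0 = 2*1 + 0 = 2, q_0 = 2*0 + 1 = 1.
  i=1: a_1=2, p_1 = 2*2 + 1 = 5, q_1 = 2*1 + 0 = 2.
  i=2: a_2=1, p_2 = 1*5 + 2 = 7, q_2 = 1*2 + 1 = 3.
  i=3: a_3=4, p_3 = 4*7 + 5 = 33, q_3 = 4*3 + 2 = 14.

2/1, 5/2, 7/3, 33/14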